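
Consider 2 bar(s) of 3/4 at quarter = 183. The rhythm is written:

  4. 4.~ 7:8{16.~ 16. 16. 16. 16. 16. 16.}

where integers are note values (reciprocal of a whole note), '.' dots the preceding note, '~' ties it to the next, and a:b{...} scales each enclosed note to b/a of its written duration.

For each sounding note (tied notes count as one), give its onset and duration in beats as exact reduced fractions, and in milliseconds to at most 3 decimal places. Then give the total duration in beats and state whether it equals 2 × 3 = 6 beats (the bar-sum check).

1) 0.0ms=0b +491.803ms=3/2b
2) 491.803ms=3/2b +772.834ms=33/14b
3) 1264.637ms=27/7b +140.515ms=3/7b
4) 1405.152ms=30/7b +140.515ms=3/7b
5) 1545.667ms=33/7b +140.515ms=3/7b
6) 1686.183ms=36/7b +140.515ms=3/7b
7) 1826.698ms=39/7b +140.515ms=3/7b
Σ=6b of 6 (183bpm 3/4) — PASS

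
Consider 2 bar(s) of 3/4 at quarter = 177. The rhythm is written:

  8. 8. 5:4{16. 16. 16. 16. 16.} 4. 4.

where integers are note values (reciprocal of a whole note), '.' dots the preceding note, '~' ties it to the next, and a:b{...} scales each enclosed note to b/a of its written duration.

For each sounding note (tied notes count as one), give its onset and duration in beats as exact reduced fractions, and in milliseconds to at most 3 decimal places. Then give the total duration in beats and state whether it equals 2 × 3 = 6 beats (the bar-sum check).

1) 0.0ms=0b +254.237ms=3/4b
2) 254.237ms=3/4b +254.237ms=3/4b
3) 508.475ms=3/2b +101.695ms=3/10b
4) 610.169ms=9/5b +101.695ms=3/10b
5) 711.864ms=21/10b +101.695ms=3/10b
6) 813.559ms=12/5b +101.695ms=3/10b
7) 915.254ms=27/10b +101.695ms=3/10b
8) 1016.949ms=3b +508.475ms=3/2b
9) 1525.424ms=9/2b +508.475ms=3/2b
Σ=6b of 6 (177bpm 3/4) — PASS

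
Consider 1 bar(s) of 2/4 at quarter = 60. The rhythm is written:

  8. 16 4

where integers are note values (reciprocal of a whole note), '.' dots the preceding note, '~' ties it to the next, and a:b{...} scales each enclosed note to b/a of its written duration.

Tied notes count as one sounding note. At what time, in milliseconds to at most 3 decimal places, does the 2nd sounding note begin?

1. 0.0ms @ 0 + 750.0ms (3/4)
2. 750.0ms @ 3/4 + 250.0ms (1/4)
3. 1000.0ms @ 1 + 1000.0ms (1)

note 2 onset = 3/4b = 750.0ms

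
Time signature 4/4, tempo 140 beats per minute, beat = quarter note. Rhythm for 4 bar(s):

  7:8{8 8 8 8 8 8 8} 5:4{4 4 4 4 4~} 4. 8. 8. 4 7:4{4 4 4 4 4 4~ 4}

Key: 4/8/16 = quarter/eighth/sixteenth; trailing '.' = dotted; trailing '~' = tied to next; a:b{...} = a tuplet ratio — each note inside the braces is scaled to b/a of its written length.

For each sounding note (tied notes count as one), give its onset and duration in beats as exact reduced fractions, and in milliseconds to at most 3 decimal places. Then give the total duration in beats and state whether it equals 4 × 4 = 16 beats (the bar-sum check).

1) 0.0ms=0b +244.898ms=4/7b
2) 244.898ms=4/7b +244.898ms=4/7b
3) 489.796ms=8/7b +244.898ms=4/7b
4) 734.694ms=12/7b +244.898ms=4/7b
5) 979.592ms=16/7b +244.898ms=4/7b
6) 1224.49ms=20/7b +244.898ms=4/7b
7) 1469.388ms=24/7b +244.898ms=4/7b
8) 1714.286ms=4b +342.857ms=4/5b
9) 2057.143ms=24/5b +342.857ms=4/5b
10) 2400.0ms=28/5b +342.857ms=4/5b
11) 2742.857ms=32/5b +342.857ms=4/5b
12) 3085.714ms=36/5b +985.714ms=23/10b
13) 4071.429ms=19/2b +321.429ms=3/4b
14) 4392.857ms=41/4b +321.429ms=3/4b
15) 4714.286ms=11b +428.571ms=1b
16) 5142.857ms=12b +244.898ms=4/7b
17) 5387.755ms=88/7b +244.898ms=4/7b
18) 5632.653ms=92/7b +244.898ms=4/7b
19) 5877.551ms=96/7b +244.898ms=4/7b
20) 6122.449ms=100/7b +244.898ms=4/7b
21) 6367.347ms=104/7b +489.796ms=8/7b
Σ=16b of 16 (140bpm 4/4) — PASS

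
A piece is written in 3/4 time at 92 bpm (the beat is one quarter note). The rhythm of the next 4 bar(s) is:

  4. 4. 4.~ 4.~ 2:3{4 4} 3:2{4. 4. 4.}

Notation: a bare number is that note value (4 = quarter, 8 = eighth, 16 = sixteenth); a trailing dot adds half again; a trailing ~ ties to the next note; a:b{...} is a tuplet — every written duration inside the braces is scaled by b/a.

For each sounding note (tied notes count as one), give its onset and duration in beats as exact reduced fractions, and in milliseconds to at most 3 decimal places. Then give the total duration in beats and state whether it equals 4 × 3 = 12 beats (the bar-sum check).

1) 0.0ms=0b +978.261ms=3/2b
2) 978.261ms=3/2b +978.261ms=3/2b
3) 1956.522ms=3b +2934.783ms=9/2b
4) 4891.304ms=15/2b +978.261ms=3/2b
5) 5869.565ms=9b +652.174ms=1b
6) 6521.739ms=10b +652.174ms=1b
7) 7173.913ms=11b +652.174ms=1b
Σ=12b of 12 (92bpm 3/4) — PASS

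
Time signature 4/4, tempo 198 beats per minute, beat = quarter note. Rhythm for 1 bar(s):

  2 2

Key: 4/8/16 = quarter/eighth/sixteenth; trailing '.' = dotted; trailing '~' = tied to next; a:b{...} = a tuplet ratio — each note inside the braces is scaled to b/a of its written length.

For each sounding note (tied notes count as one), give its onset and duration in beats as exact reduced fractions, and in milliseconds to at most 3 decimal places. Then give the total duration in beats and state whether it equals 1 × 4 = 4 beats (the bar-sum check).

1) 0.0ms=0b +606.061ms=2b
2) 606.061ms=2b +606.061ms=2b
Σ=4b of 4 (198bpm 4/4) — PASS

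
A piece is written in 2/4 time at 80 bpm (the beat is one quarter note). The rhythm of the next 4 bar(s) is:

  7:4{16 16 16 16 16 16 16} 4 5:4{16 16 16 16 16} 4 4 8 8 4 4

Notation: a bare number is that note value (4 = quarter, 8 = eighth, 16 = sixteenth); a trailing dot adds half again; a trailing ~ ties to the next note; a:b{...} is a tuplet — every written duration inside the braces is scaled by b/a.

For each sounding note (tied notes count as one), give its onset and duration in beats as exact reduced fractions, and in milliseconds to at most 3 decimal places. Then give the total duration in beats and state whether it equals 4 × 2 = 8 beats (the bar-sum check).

1) 0.0ms=0b +107.143ms=1/7b
2) 107.143ms=1/7b +107.143ms=1/7b
3) 214.286ms=2/7b +107.143ms=1/7b
4) 321.429ms=3/7b +107.143ms=1/7b
5) 428.571ms=4/7b +107.143ms=1/7b
6) 535.714ms=5/7b +107.143ms=1/7b
7) 642.857ms=6/7b +107.143ms=1/7b
8) 750.0ms=1b +750.0ms=1b
9) 1500.0ms=2b +150.0ms=1/5b
10) 1650.0ms=11/5b +150.0ms=1/5b
11) 1800.0ms=12/5b +150.0ms=1/5b
12) 1950.0ms=13/5b +150.0ms=1/5b
13) 2100.0ms=14/5b +150.0ms=1/5b
14) 2250.0ms=3b +750.0ms=1b
15) 3000.0ms=4b +750.0ms=1b
16) 3750.0ms=5b +375.0ms=1/2b
17) 4125.0ms=11/2b +375.0ms=1/2b
18) 4500.0ms=6b +750.0ms=1b
19) 5250.0ms=7b +750.0ms=1b
Σ=8b of 8 (80bpm 2/4) — PASS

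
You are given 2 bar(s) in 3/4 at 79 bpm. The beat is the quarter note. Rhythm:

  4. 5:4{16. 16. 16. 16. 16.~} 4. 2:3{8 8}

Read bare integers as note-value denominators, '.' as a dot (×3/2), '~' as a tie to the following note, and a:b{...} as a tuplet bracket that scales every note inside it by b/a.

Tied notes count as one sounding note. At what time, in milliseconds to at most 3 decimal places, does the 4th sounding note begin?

1. 0.0ms @ 0 + 1139.241ms (3/2)
2. 1139.241ms @ 3/2 + 227.848ms (3/10)
3. 1367.089ms @ 9/5 + 227.848ms (3/10)
4. 1594.937ms @ 21/10 + 227.848ms (3/10)
5. 1822.785ms @ 12/5 + 227.848ms (3/10)
6. 2050.633ms @ 27/10 + 1367.089ms (9/5)
7. 3417.722ms @ 9/2 + 569.62ms (3/4)
8. 3987.342ms @ 21/4 + 569.62ms (3/4)

note 4 onset = 21/10b = 1594.937ms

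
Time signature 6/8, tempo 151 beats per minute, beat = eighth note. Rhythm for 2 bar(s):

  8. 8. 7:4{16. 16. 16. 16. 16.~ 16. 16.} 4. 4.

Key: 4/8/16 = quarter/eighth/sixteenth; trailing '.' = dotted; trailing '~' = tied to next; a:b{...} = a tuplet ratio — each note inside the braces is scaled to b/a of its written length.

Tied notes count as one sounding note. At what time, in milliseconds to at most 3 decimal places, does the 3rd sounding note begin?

1. 0.0ms @ 0 + 596.026ms (3/2)
2. 596.026ms @ 3/2 + 596.026ms (3/2)
3. 1192.053ms @ 3 + 170.293ms (3/7)
4. 1362.346ms @ 24/7 + 170.293ms (3/7)
5. 1532.64ms @ 27/7 + 170.293ms (3/7)
6. 1702.933ms @ 30/7 + 170.293ms (3/7)
7. 1873.226ms @ 33/7 + 340.587ms (6/7)
8. 2213.813ms @ 39/7 + 170.293ms (3/7)
9. 2384.106ms @ 6 + 1192.053ms (3)
10. 3576.159ms @ 9 + 1192.053ms (3)

note 3 onset = 3b = 1192.053ms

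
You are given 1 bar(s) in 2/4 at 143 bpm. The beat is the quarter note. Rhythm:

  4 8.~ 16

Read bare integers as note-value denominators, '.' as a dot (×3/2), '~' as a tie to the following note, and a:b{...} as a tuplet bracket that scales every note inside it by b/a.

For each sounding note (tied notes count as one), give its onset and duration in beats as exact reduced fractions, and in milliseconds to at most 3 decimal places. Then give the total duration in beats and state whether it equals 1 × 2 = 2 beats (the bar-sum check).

1) 0.0ms=0b +419.58ms=1b
2) 419.58ms=1b +419.58ms=1b
Σ=2b of 2 (143bpm 2/4) — PASS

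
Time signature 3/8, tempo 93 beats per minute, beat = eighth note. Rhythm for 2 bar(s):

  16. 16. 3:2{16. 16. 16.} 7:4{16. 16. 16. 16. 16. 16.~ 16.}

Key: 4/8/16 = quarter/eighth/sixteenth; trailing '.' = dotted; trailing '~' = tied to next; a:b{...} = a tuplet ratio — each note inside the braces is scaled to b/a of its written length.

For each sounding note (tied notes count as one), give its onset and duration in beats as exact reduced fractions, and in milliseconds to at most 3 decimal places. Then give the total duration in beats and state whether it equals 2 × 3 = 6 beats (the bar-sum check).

1) 0.0ms=0b +483.871ms=3/4b
2) 483.871ms=3/4b +483.871ms=3/4b
3) 967.742ms=3/2b +322.581ms=1/2b
4) 1290.323ms=2b +322.581ms=1/2b
5) 1612.903ms=5/2b +322.581ms=1/2b
6) 1935.484ms=3b +276.498ms=3/7b
7) 2211.982ms=24/7b +276.498ms=3/7b
8) 2488.479ms=27/7b +276.498ms=3/7b
9) 2764.977ms=30/7b +276.498ms=3/7b
10) 3041.475ms=33/7b +276.498ms=3/7b
11) 3317.972ms=36/7b +552.995ms=6/7b
Σ=6b of 6 (93bpm 3/8) — PASS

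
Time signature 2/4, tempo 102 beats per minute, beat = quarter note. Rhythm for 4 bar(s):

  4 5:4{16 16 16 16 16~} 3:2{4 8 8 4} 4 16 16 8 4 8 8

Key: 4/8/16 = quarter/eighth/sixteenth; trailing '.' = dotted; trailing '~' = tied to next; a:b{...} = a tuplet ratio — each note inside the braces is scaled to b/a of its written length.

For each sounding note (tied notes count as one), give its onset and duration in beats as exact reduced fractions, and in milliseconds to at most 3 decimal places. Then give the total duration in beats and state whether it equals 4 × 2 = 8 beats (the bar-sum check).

1) 0.0ms=0b +588.235ms=1b
2) 588.235ms=1b +117.647ms=1/5b
3) 705.882ms=6/5b +117.647ms=1/5b
4) 823.529ms=7/5b +117.647ms=1/5b
5) 941.176ms=8/5b +117.647ms=1/5b
6) 1058.824ms=9/5b +509.804ms=13/15b
7) 1568.627ms=8/3b +196.078ms=1/3b
8) 1764.706ms=3b +196.078ms=1/3b
9) 1960.784ms=10/3b +392.157ms=2/3b
10) 2352.941ms=4b +588.235ms=1b
11) 2941.176ms=5b +147.059ms=1/4b
12) 3088.235ms=21/4b +147.059ms=1/4b
13) 3235.294ms=11/2b +294.118ms=1/2b
14) 3529.412ms=6b +588.235ms=1b
15) 4117.647ms=7b +294.118ms=1/2b
16) 4411.765ms=15/2b +294.118ms=1/2b
Σ=8b of 8 (102bpm 2/4) — PASS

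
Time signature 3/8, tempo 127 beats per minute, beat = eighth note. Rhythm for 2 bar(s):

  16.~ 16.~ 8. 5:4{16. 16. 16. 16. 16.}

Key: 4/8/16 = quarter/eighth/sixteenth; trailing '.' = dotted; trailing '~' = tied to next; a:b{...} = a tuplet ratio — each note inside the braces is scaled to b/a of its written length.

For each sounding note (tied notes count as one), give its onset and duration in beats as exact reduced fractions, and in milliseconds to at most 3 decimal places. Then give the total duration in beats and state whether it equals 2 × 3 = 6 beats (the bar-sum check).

1) 0.0ms=0b +1417.323ms=3b
2) 1417.323ms=3b +283.465ms=3/5b
3) 1700.787ms=18/5b +283.465ms=3/5b
4) 1984.252ms=21/5b +283.465ms=3/5b
5) 2267.717ms=24/5b +283.465ms=3/5b
6) 2551.181ms=27/5b +283.465ms=3/5b
Σ=6b of 6 (127bpm 3/8) — PASS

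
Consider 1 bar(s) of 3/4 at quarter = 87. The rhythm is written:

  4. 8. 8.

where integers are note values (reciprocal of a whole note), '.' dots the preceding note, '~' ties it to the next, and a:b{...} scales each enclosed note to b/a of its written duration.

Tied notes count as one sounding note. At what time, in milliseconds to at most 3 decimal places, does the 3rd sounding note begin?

note 3 onset = 9/4b = 1551.724ms

1. 0.0ms @ 0 + 1034.483ms (3/2)
2. 1034.483ms @ 3/2 + 517.241ms (3/4)
3. 1551.724ms @ 9/4 + 517.241ms (3/4)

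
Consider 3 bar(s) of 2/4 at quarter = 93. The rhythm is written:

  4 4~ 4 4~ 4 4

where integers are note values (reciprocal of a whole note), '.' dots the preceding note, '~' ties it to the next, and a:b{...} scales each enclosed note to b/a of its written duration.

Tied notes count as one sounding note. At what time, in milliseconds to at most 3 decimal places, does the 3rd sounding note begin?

note 3 onset = 3b = 1935.484ms

1. 0.0ms @ 0 + 645.161ms (1)
2. 645.161ms @ 1 + 1290.323ms (2)
3. 1935.484ms @ 3 + 1290.323ms (2)
4. 3225.806ms @ 5 + 645.161ms (1)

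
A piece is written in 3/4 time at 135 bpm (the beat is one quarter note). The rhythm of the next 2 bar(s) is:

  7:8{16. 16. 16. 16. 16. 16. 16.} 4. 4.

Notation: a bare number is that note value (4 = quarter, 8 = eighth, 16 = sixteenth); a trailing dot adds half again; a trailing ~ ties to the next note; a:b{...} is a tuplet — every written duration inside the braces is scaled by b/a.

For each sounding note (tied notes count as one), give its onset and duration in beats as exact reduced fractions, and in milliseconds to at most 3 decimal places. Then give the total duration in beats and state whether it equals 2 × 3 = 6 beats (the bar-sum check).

1) 0.0ms=0b +190.476ms=3/7b
2) 190.476ms=3/7b +190.476ms=3/7b
3) 380.952ms=6/7b +190.476ms=3/7b
4) 571.429ms=9/7b +190.476ms=3/7b
5) 761.905ms=12/7b +190.476ms=3/7b
6) 952.381ms=15/7b +190.476ms=3/7b
7) 1142.857ms=18/7b +190.476ms=3/7b
8) 1333.333ms=3b +666.667ms=3/2b
9) 2000.0ms=9/2b +666.667ms=3/2b
Σ=6b of 6 (135bpm 3/4) — PASS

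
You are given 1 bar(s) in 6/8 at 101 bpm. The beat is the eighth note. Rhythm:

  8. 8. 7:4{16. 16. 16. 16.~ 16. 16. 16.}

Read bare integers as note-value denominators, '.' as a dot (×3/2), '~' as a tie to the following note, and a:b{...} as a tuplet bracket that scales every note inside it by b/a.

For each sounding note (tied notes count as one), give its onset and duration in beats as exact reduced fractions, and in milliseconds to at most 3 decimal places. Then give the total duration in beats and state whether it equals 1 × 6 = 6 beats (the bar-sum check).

1) 0.0ms=0b +891.089ms=3/2b
2) 891.089ms=3/2b +891.089ms=3/2b
3) 1782.178ms=3b +254.597ms=3/7b
4) 2036.775ms=24/7b +254.597ms=3/7b
5) 2291.372ms=27/7b +254.597ms=3/7b
6) 2545.969ms=30/7b +509.194ms=6/7b
7) 3055.163ms=36/7b +254.597ms=3/7b
8) 3309.76ms=39/7b +254.597ms=3/7b
Σ=6b of 6 (101bpm 6/8) — PASS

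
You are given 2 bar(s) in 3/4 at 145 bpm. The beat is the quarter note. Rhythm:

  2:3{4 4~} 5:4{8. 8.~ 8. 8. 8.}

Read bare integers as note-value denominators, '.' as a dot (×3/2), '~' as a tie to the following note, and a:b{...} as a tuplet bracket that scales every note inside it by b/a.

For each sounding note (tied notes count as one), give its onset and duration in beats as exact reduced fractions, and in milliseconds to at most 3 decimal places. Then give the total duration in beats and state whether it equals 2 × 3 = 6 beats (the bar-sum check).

1) 0.0ms=0b +620.69ms=3/2b
2) 620.69ms=3/2b +868.966ms=21/10b
3) 1489.655ms=18/5b +496.552ms=6/5b
4) 1986.207ms=24/5b +248.276ms=3/5b
5) 2234.483ms=27/5b +248.276ms=3/5b
Σ=6b of 6 (145bpm 3/4) — PASS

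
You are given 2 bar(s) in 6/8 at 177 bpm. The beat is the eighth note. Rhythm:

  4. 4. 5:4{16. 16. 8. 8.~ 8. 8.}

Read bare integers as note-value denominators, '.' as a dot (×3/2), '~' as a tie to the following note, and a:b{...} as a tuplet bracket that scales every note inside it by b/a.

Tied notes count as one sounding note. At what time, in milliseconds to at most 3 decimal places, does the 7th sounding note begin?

1. 0.0ms @ 0 + 1016.949ms (3)
2. 1016.949ms @ 3 + 1016.949ms (3)
3. 2033.898ms @ 6 + 203.39ms (3/5)
4. 2237.288ms @ 33/5 + 203.39ms (3/5)
5. 2440.678ms @ 36/5 + 406.78ms (6/5)
6. 2847.458ms @ 42/5 + 813.559ms (12/5)
7. 3661.017ms @ 54/5 + 406.78ms (6/5)

note 7 onset = 54/5b = 3661.017ms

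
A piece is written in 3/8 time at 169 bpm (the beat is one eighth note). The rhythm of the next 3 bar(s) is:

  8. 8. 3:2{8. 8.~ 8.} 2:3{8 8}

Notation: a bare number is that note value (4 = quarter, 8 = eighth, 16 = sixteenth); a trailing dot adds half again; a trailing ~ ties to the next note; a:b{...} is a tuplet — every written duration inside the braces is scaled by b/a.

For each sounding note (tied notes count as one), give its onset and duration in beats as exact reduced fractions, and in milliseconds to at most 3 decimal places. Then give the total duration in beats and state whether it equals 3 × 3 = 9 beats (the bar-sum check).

1) 0.0ms=0b +532.544ms=3/2b
2) 532.544ms=3/2b +532.544ms=3/2b
3) 1065.089ms=3b +355.03ms=1b
4) 1420.118ms=4b +710.059ms=2b
5) 2130.178ms=6b +532.544ms=3/2b
6) 2662.722ms=15/2b +532.544ms=3/2b
Σ=9b of 9 (169bpm 3/8) — PASS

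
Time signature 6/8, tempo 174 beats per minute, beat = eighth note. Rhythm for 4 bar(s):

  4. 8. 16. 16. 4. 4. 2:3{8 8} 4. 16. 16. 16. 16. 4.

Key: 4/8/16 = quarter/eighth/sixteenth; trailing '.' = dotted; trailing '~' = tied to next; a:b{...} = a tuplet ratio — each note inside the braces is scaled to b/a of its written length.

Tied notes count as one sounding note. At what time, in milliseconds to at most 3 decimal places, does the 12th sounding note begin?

note 12 onset = 39/2b = 6724.138ms

1. 0.0ms @ 0 + 1034.483ms (3)
2. 1034.483ms @ 3 + 517.241ms (3/2)
3. 1551.724ms @ 9/2 + 258.621ms (3/4)
4. 1810.345ms @ 21/4 + 258.621ms (3/4)
5. 2068.966ms @ 6 + 1034.483ms (3)
6. 3103.448ms @ 9 + 1034.483ms (3)
7. 4137.931ms @ 12 + 517.241ms (3/2)
8. 4655.172ms @ 27/2 + 517.241ms (3/2)
9. 5172.414ms @ 15 + 1034.483ms (3)
10. 6206.897ms @ 18 + 258.621ms (3/4)
11. 6465.517ms @ 75/4 + 258.621ms (3/4)
12. 6724.138ms @ 39/2 + 258.621ms (3/4)
13. 6982.759ms @ 81/4 + 258.621ms (3/4)
14. 7241.379ms @ 21 + 1034.483ms (3)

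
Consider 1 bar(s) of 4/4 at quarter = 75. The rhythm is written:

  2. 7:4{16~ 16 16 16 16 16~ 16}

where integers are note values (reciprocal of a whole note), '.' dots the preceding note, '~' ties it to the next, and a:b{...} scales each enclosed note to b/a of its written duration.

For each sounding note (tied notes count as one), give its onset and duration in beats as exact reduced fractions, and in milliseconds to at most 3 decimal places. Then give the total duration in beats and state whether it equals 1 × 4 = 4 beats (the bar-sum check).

1) 0.0ms=0b +2400.0ms=3b
2) 2400.0ms=3b +228.571ms=2/7b
3) 2628.571ms=23/7b +114.286ms=1/7b
4) 2742.857ms=24/7b +114.286ms=1/7b
5) 2857.143ms=25/7b +114.286ms=1/7b
6) 2971.429ms=26/7b +228.571ms=2/7b
Σ=4b of 4 (75bpm 4/4) — PASS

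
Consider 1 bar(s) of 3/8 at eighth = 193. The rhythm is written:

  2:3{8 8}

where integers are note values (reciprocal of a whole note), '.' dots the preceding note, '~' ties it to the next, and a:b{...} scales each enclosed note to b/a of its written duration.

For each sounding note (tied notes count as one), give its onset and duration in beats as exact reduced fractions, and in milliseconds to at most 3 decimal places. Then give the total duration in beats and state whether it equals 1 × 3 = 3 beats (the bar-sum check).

1) 0.0ms=0b +466.321ms=3/2b
2) 466.321ms=3/2b +466.321ms=3/2b
Σ=3b of 3 (193bpm 3/8) — PASS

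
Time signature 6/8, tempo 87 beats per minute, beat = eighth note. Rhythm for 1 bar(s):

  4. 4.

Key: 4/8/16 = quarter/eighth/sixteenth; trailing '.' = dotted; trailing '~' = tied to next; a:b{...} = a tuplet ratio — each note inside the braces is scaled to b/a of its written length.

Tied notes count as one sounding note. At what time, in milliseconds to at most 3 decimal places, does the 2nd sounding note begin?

note 2 onset = 3b = 2068.966ms

1. 0.0ms @ 0 + 2068.966ms (3)
2. 2068.966ms @ 3 + 2068.966ms (3)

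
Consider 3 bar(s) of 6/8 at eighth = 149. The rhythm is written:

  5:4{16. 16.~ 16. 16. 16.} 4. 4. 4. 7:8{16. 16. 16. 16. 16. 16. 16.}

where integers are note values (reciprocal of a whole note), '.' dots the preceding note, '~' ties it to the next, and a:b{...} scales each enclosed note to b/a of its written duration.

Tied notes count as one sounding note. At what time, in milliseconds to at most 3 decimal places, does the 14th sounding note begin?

note 14 onset = 120/7b = 6903.164ms

1. 0.0ms @ 0 + 241.611ms (3/5)
2. 241.611ms @ 3/5 + 483.221ms (6/5)
3. 724.832ms @ 9/5 + 241.611ms (3/5)
4. 966.443ms @ 12/5 + 241.611ms (3/5)
5. 1208.054ms @ 3 + 1208.054ms (3)
6. 2416.107ms @ 6 + 1208.054ms (3)
7. 3624.161ms @ 9 + 1208.054ms (3)
8. 4832.215ms @ 12 + 345.158ms (6/7)
9. 5177.373ms @ 90/7 + 345.158ms (6/7)
10. 5522.531ms @ 96/7 + 345.158ms (6/7)
11. 5867.689ms @ 102/7 + 345.158ms (6/7)
12. 6212.848ms @ 108/7 + 345.158ms (6/7)
13. 6558.006ms @ 114/7 + 345.158ms (6/7)
14. 6903.164ms @ 120/7 + 345.158ms (6/7)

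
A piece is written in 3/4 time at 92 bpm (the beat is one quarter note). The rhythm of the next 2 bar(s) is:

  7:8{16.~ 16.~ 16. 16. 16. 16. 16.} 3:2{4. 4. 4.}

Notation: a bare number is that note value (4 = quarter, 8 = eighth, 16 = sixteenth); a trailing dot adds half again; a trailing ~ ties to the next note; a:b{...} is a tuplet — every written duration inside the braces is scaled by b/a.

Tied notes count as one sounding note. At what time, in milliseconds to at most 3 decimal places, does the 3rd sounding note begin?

note 3 onset = 12/7b = 1118.012ms

1. 0.0ms @ 0 + 838.509ms (9/7)
2. 838.509ms @ 9/7 + 279.503ms (3/7)
3. 1118.012ms @ 12/7 + 279.503ms (3/7)
4. 1397.516ms @ 15/7 + 279.503ms (3/7)
5. 1677.019ms @ 18/7 + 279.503ms (3/7)
6. 1956.522ms @ 3 + 652.174ms (1)
7. 2608.696ms @ 4 + 652.174ms (1)
8. 3260.87ms @ 5 + 652.174ms (1)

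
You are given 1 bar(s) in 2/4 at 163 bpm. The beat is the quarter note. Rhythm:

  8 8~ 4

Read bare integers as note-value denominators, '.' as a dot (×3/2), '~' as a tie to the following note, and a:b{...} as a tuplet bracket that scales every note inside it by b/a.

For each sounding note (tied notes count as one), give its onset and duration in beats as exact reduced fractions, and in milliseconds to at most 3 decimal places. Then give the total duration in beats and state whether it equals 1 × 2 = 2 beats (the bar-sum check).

1) 0.0ms=0b +184.049ms=1/2b
2) 184.049ms=1/2b +552.147ms=3/2b
Σ=2b of 2 (163bpm 2/4) — PASS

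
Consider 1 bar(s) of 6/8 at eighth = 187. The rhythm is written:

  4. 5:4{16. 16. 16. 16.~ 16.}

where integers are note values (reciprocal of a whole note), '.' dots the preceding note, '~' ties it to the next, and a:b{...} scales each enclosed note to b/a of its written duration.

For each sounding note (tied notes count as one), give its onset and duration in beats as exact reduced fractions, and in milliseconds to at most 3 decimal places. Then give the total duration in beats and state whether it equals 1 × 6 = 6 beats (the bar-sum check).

1) 0.0ms=0b +962.567ms=3b
2) 962.567ms=3b +192.513ms=3/5b
3) 1155.08ms=18/5b +192.513ms=3/5b
4) 1347.594ms=21/5b +192.513ms=3/5b
5) 1540.107ms=24/5b +385.027ms=6/5b
Σ=6b of 6 (187bpm 6/8) — PASS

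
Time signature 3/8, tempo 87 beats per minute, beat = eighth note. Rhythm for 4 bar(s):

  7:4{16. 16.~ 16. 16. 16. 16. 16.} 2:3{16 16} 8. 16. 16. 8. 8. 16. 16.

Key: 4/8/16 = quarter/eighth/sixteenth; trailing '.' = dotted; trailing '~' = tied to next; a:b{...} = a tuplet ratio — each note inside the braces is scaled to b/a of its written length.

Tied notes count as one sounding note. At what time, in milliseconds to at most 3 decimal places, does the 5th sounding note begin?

1. 0.0ms @ 0 + 295.567ms (3/7)
2. 295.567ms @ 3/7 + 591.133ms (6/7)
3. 886.7ms @ 9/7 + 295.567ms (3/7)
4. 1182.266ms @ 12/7 + 295.567ms (3/7)
5. 1477.833ms @ 15/7 + 295.567ms (3/7)
6. 1773.399ms @ 18/7 + 295.567ms (3/7)
7. 2068.966ms @ 3 + 517.241ms (3/4)
8. 2586.207ms @ 15/4 + 517.241ms (3/4)
9. 3103.448ms @ 9/2 + 1034.483ms (3/2)
10. 4137.931ms @ 6 + 517.241ms (3/4)
11. 4655.172ms @ 27/4 + 517.241ms (3/4)
12. 5172.414ms @ 15/2 + 1034.483ms (3/2)
13. 6206.897ms @ 9 + 1034.483ms (3/2)
14. 7241.379ms @ 21/2 + 517.241ms (3/4)
15. 7758.621ms @ 45/4 + 517.241ms (3/4)

note 5 onset = 15/7b = 1477.833ms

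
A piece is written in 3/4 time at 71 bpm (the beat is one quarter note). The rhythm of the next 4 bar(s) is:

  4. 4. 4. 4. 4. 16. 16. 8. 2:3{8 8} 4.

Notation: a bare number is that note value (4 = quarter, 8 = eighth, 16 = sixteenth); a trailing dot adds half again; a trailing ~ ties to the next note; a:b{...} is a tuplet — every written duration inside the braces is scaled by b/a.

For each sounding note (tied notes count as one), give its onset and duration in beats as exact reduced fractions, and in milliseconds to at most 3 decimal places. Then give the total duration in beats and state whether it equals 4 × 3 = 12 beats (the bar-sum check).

1) 0.0ms=0b +1267.606ms=3/2b
2) 1267.606ms=3/2b +1267.606ms=3/2b
3) 2535.211ms=3b +1267.606ms=3/2b
4) 3802.817ms=9/2b +1267.606ms=3/2b
5) 5070.423ms=6b +1267.606ms=3/2b
6) 6338.028ms=15/2b +316.901ms=3/8b
7) 6654.93ms=63/8b +316.901ms=3/8b
8) 6971.831ms=33/4b +633.803ms=3/4b
9) 7605.634ms=9b +633.803ms=3/4b
10) 8239.437ms=39/4b +633.803ms=3/4b
11) 8873.239ms=21/2b +1267.606ms=3/2b
Σ=12b of 12 (71bpm 3/4) — PASS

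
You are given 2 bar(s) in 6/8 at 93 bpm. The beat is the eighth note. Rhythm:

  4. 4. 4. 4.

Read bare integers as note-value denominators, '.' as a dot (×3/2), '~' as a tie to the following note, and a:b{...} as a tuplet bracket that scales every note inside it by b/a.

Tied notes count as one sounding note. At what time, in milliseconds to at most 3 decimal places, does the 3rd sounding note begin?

note 3 onset = 6b = 3870.968ms

1. 0.0ms @ 0 + 1935.484ms (3)
2. 1935.484ms @ 3 + 1935.484ms (3)
3. 3870.968ms @ 6 + 1935.484ms (3)
4. 5806.452ms @ 9 + 1935.484ms (3)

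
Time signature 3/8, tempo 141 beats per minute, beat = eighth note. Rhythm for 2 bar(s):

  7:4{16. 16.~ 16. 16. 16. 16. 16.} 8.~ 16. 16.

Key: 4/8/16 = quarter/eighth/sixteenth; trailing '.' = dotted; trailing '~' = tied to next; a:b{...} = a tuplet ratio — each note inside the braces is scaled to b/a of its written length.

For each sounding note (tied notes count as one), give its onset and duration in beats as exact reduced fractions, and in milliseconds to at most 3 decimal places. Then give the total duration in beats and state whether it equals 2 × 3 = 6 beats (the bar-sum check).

1) 0.0ms=0b +182.371ms=3/7b
2) 182.371ms=3/7b +364.742ms=6/7b
3) 547.112ms=9/7b +182.371ms=3/7b
4) 729.483ms=12/7b +182.371ms=3/7b
5) 911.854ms=15/7b +182.371ms=3/7b
6) 1094.225ms=18/7b +182.371ms=3/7b
7) 1276.596ms=3b +957.447ms=9/4b
8) 2234.043ms=21/4b +319.149ms=3/4b
Σ=6b of 6 (141bpm 3/8) — PASS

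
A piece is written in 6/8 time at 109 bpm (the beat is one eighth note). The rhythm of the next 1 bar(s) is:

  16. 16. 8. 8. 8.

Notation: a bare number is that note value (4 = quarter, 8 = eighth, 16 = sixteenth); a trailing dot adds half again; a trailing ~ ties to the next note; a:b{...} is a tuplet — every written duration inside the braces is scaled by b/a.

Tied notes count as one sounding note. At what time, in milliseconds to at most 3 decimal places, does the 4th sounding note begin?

note 4 onset = 3b = 1651.376ms

1. 0.0ms @ 0 + 412.844ms (3/4)
2. 412.844ms @ 3/4 + 412.844ms (3/4)
3. 825.688ms @ 3/2 + 825.688ms (3/2)
4. 1651.376ms @ 3 + 825.688ms (3/2)
5. 2477.064ms @ 9/2 + 825.688ms (3/2)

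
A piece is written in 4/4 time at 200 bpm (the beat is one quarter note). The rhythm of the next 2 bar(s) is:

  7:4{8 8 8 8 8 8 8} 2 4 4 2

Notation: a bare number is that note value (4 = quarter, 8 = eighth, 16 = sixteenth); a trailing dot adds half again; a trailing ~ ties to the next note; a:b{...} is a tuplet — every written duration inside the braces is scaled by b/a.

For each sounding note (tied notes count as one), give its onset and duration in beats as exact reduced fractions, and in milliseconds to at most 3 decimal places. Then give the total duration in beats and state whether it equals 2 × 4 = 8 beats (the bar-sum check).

1) 0.0ms=0b +85.714ms=2/7b
2) 85.714ms=2/7b +85.714ms=2/7b
3) 171.429ms=4/7b +85.714ms=2/7b
4) 257.143ms=6/7b +85.714ms=2/7b
5) 342.857ms=8/7b +85.714ms=2/7b
6) 428.571ms=10/7b +85.714ms=2/7b
7) 514.286ms=12/7b +85.714ms=2/7b
8) 600.0ms=2b +600.0ms=2b
9) 1200.0ms=4b +300.0ms=1b
10) 1500.0ms=5b +300.0ms=1b
11) 1800.0ms=6b +600.0ms=2b
Σ=8b of 8 (200bpm 4/4) — PASS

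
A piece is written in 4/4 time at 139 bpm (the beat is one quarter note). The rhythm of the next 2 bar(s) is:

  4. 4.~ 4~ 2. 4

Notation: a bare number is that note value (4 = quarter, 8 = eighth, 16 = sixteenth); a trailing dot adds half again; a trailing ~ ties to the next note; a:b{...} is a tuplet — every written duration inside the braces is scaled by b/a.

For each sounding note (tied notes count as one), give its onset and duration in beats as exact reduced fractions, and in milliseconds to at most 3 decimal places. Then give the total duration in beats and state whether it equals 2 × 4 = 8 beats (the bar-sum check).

1) 0.0ms=0b +647.482ms=3/2b
2) 647.482ms=3/2b +2374.101ms=11/2b
3) 3021.583ms=7b +431.655ms=1b
Σ=8b of 8 (139bpm 4/4) — PASS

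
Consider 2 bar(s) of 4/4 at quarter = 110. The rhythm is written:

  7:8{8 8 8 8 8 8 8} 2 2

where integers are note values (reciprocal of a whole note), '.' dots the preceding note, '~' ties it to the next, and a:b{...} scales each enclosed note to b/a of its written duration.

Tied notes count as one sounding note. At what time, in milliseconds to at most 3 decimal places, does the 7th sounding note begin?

1. 0.0ms @ 0 + 311.688ms (4/7)
2. 311.688ms @ 4/7 + 311.688ms (4/7)
3. 623.377ms @ 8/7 + 311.688ms (4/7)
4. 935.065ms @ 12/7 + 311.688ms (4/7)
5. 1246.753ms @ 16/7 + 311.688ms (4/7)
6. 1558.442ms @ 20/7 + 311.688ms (4/7)
7. 1870.13ms @ 24/7 + 311.688ms (4/7)
8. 2181.818ms @ 4 + 1090.909ms (2)
9. 3272.727ms @ 6 + 1090.909ms (2)

note 7 onset = 24/7b = 1870.13ms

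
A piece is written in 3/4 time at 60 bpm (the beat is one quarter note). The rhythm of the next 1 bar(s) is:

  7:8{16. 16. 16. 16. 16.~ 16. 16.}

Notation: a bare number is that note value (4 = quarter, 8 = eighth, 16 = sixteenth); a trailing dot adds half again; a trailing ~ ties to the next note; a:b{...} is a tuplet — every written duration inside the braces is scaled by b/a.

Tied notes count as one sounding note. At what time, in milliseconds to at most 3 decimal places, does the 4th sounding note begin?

note 4 onset = 9/7b = 1285.714ms

1. 0.0ms @ 0 + 428.571ms (3/7)
2. 428.571ms @ 3/7 + 428.571ms (3/7)
3. 857.143ms @ 6/7 + 428.571ms (3/7)
4. 1285.714ms @ 9/7 + 428.571ms (3/7)
5. 1714.286ms @ 12/7 + 857.143ms (6/7)
6. 2571.429ms @ 18/7 + 428.571ms (3/7)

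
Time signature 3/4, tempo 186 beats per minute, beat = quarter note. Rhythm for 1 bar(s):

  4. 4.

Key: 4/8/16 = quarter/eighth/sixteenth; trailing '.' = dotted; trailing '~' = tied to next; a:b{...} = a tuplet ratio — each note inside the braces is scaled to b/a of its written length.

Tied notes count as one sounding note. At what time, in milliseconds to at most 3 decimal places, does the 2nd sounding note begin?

note 2 onset = 3/2b = 483.871ms

1. 0.0ms @ 0 + 483.871ms (3/2)
2. 483.871ms @ 3/2 + 483.871ms (3/2)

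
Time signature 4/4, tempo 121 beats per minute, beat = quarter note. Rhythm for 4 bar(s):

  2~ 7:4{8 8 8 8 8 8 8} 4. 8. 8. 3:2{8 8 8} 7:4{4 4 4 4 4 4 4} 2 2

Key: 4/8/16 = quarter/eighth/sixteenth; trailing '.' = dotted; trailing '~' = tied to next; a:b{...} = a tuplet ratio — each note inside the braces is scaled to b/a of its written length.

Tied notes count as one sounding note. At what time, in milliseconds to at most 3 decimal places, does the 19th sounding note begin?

note 19 onset = 76/7b = 5383.707ms

1. 0.0ms @ 0 + 1133.412ms (16/7)
2. 1133.412ms @ 16/7 + 141.677ms (2/7)
3. 1275.089ms @ 18/7 + 141.677ms (2/7)
4. 1416.765ms @ 20/7 + 141.677ms (2/7)
5. 1558.442ms @ 22/7 + 141.677ms (2/7)
6. 1700.118ms @ 24/7 + 141.677ms (2/7)
7. 1841.795ms @ 26/7 + 141.677ms (2/7)
8. 1983.471ms @ 4 + 743.802ms (3/2)
9. 2727.273ms @ 11/2 + 371.901ms (3/4)
10. 3099.174ms @ 25/4 + 371.901ms (3/4)
11. 3471.074ms @ 7 + 165.289ms (1/3)
12. 3636.364ms @ 22/3 + 165.289ms (1/3)
13. 3801.653ms @ 23/3 + 165.289ms (1/3)
14. 3966.942ms @ 8 + 283.353ms (4/7)
15. 4250.295ms @ 60/7 + 283.353ms (4/7)
16. 4533.648ms @ 64/7 + 283.353ms (4/7)
17. 4817.001ms @ 68/7 + 283.353ms (4/7)
18. 5100.354ms @ 72/7 + 283.353ms (4/7)
19. 5383.707ms @ 76/7 + 283.353ms (4/7)
20. 5667.06ms @ 80/7 + 283.353ms (4/7)
21. 5950.413ms @ 12 + 991.736ms (2)
22. 6942.149ms @ 14 + 991.736ms (2)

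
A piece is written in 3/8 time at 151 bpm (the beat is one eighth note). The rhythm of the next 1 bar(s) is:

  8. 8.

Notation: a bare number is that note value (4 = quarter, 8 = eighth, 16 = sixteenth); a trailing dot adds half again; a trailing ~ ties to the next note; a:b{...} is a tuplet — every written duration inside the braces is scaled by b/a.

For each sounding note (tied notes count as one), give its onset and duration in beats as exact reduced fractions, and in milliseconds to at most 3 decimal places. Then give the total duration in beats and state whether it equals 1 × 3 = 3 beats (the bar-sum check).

1) 0.0ms=0b +596.026ms=3/2b
2) 596.026ms=3/2b +596.026ms=3/2b
Σ=3b of 3 (151bpm 3/8) — PASS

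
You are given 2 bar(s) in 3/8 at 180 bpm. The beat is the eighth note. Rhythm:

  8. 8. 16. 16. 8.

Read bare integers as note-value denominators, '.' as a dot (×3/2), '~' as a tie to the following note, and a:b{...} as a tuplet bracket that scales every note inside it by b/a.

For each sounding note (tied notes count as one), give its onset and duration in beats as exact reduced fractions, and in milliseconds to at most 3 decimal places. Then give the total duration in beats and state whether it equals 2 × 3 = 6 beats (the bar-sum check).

1) 0.0ms=0b +500.0ms=3/2b
2) 500.0ms=3/2b +500.0ms=3/2b
3) 1000.0ms=3b +250.0ms=3/4b
4) 1250.0ms=15/4b +250.0ms=3/4b
5) 1500.0ms=9/2b +500.0ms=3/2b
Σ=6b of 6 (180bpm 3/8) — PASS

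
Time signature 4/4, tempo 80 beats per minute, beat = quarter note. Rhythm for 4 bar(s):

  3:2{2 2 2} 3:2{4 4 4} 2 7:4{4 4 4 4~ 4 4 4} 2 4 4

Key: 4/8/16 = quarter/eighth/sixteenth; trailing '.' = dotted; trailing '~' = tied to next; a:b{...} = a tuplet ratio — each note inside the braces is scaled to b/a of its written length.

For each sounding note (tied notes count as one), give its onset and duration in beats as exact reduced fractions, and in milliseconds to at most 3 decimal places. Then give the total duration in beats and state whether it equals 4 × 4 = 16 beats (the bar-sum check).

1) 0.0ms=0b +1000.0ms=4/3b
2) 1000.0ms=4/3b +1000.0ms=4/3b
3) 2000.0ms=8/3b +1000.0ms=4/3b
4) 3000.0ms=4b +500.0ms=2/3b
5) 3500.0ms=14/3b +500.0ms=2/3b
6) 4000.0ms=16/3b +500.0ms=2/3b
7) 4500.0ms=6b +1500.0ms=2b
8) 6000.0ms=8b +428.571ms=4/7b
9) 6428.571ms=60/7b +428.571ms=4/7b
10) 6857.143ms=64/7b +428.571ms=4/7b
11) 7285.714ms=68/7b +857.143ms=8/7b
12) 8142.857ms=76/7b +428.571ms=4/7b
13) 8571.429ms=80/7b +428.571ms=4/7b
14) 9000.0ms=12b +1500.0ms=2b
15) 10500.0ms=14b +750.0ms=1b
16) 11250.0ms=15b +750.0ms=1b
Σ=16b of 16 (80bpm 4/4) — PASS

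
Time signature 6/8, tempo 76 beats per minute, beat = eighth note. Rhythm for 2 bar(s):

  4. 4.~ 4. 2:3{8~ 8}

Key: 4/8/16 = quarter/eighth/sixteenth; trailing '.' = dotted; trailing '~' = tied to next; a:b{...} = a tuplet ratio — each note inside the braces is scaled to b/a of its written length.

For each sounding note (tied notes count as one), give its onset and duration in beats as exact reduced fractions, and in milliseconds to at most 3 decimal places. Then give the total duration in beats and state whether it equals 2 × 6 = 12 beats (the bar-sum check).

1) 0.0ms=0b +2368.421ms=3b
2) 2368.421ms=3b +4736.842ms=6b
3) 7105.263ms=9b +2368.421ms=3b
Σ=12b of 12 (76bpm 6/8) — PASS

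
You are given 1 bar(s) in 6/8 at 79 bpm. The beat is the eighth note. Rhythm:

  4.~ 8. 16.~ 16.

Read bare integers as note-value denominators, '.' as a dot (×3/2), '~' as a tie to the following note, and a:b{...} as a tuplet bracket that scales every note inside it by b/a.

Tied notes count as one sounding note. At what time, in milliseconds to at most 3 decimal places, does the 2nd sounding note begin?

1. 0.0ms @ 0 + 3417.722ms (9/2)
2. 3417.722ms @ 9/2 + 1139.241ms (3/2)

note 2 onset = 9/2b = 3417.722ms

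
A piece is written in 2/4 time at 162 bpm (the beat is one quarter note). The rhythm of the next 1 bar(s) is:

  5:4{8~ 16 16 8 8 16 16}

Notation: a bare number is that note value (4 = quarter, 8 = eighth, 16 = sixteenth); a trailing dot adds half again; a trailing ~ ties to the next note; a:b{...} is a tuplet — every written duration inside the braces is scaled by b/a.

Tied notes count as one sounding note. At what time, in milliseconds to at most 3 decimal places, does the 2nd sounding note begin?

note 2 onset = 3/5b = 222.222ms

1. 0.0ms @ 0 + 222.222ms (3/5)
2. 222.222ms @ 3/5 + 74.074ms (1/5)
3. 296.296ms @ 4/5 + 148.148ms (2/5)
4. 444.444ms @ 6/5 + 148.148ms (2/5)
5. 592.593ms @ 8/5 + 74.074ms (1/5)
6. 666.667ms @ 9/5 + 74.074ms (1/5)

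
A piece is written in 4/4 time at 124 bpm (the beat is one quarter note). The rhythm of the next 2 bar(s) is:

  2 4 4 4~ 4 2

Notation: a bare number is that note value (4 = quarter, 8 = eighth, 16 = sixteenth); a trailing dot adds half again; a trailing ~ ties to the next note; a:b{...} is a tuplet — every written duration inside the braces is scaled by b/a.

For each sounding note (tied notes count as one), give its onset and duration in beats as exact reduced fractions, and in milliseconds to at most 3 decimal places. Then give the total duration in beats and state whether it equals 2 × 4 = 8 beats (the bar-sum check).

1) 0.0ms=0b +967.742ms=2b
2) 967.742ms=2b +483.871ms=1b
3) 1451.613ms=3b +483.871ms=1b
4) 1935.484ms=4b +967.742ms=2b
5) 2903.226ms=6b +967.742ms=2b
Σ=8b of 8 (124bpm 4/4) — PASS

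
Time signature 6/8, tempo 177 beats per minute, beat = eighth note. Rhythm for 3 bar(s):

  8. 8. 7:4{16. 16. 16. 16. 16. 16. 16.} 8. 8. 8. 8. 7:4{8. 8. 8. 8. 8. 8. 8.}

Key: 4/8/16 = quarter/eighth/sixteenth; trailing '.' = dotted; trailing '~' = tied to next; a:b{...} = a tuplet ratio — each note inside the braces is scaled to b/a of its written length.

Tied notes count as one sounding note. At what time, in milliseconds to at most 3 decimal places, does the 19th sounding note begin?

1. 0.0ms @ 0 + 508.475ms (3/2)
2. 508.475ms @ 3/2 + 508.475ms (3/2)
3. 1016.949ms @ 3 + 145.278ms (3/7)
4. 1162.228ms @ 24/7 + 145.278ms (3/7)
5. 1307.506ms @ 27/7 + 145.278ms (3/7)
6. 1452.785ms @ 30/7 + 145.278ms (3/7)
7. 1598.063ms @ 33/7 + 145.278ms (3/7)
8. 1743.341ms @ 36/7 + 145.278ms (3/7)
9. 1888.62ms @ 39/7 + 145.278ms (3/7)
10. 2033.898ms @ 6 + 508.475ms (3/2)
11. 2542.373ms @ 15/2 + 508.475ms (3/2)
12. 3050.847ms @ 9 + 508.475ms (3/2)
13. 3559.322ms @ 21/2 + 508.475ms (3/2)
14. 4067.797ms @ 12 + 290.557ms (6/7)
15. 4358.354ms @ 90/7 + 290.557ms (6/7)
16. 4648.91ms @ 96/7 + 290.557ms (6/7)
17. 4939.467ms @ 102/7 + 290.557ms (6/7)
18. 5230.024ms @ 108/7 + 290.557ms (6/7)
19. 5520.581ms @ 114/7 + 290.557ms (6/7)
20. 5811.138ms @ 120/7 + 290.557ms (6/7)

note 19 onset = 114/7b = 5520.581ms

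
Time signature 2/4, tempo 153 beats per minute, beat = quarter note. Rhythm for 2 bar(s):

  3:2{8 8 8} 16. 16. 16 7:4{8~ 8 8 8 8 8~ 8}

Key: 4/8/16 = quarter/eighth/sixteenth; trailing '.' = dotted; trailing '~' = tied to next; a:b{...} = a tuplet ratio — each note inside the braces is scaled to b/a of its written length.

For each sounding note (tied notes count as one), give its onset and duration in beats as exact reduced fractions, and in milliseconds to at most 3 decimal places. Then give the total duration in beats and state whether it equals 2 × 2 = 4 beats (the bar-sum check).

1) 0.0ms=0b +130.719ms=1/3b
2) 130.719ms=1/3b +130.719ms=1/3b
3) 261.438ms=2/3b +130.719ms=1/3b
4) 392.157ms=1b +147.059ms=3/8b
5) 539.216ms=11/8b +147.059ms=3/8b
6) 686.275ms=7/4b +98.039ms=1/4b
7) 784.314ms=2b +224.09ms=4/7b
8) 1008.403ms=18/7b +112.045ms=2/7b
9) 1120.448ms=20/7b +112.045ms=2/7b
10) 1232.493ms=22/7b +112.045ms=2/7b
11) 1344.538ms=24/7b +224.09ms=4/7b
Σ=4b of 4 (153bpm 2/4) — PASS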